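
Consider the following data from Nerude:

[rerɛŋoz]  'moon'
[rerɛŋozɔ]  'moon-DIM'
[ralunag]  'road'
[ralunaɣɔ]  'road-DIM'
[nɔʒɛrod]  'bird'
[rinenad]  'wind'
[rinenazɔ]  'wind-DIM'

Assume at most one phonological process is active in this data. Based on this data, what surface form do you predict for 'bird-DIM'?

[nɔʒɛrozɔ]

The stem for 'wind' ends in [d] in [rinenad] but [z] in [rinenazɔ].
But 'moon' keeps [z] in both environments ([rerɛŋoz], [rerɛŋozɔ]), so there is no rule changing /z/ to [d] in isolation.
The underlying segment must be /d/; voiced stops become fricatives between vowels, yielding [z] there.
From [nɔʒɛrod] the stem 'bird' is /nɔʒɛrod/; between vowels this yields [nɔʒɛrozɔ].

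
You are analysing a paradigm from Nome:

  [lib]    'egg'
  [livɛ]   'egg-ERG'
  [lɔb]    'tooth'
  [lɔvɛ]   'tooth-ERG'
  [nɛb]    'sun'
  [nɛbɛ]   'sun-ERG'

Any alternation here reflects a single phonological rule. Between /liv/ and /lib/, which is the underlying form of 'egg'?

/liv/

'egg' shows [b] ~ [v] at the end of the stem ([lib] vs [livɛ]).
Compare 'sun', with invariant [b] in [nɛb] and [nɛbɛ]: an analysis with underlying /b/ and a rule producing [v] before the ERG suffix would wrongly predict alternation here too.
The underlying segment must be /v/; voiced fricatives become stops word-finally, yielding [b] there.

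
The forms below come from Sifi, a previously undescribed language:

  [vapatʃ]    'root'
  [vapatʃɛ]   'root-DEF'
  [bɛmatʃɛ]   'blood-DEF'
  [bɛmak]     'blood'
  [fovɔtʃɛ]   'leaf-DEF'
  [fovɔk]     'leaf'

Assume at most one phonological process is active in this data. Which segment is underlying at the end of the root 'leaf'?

/k/

In [fovɔtʃɛ] and [fovɔk] the final segment of 'leaf' alternates: [tʃ] ~ [k].
The stem 'root' ([vapatʃɛ], [vapatʃ]) shows [tʃ] unchanged in both environments, so [tʃ] cannot be basic with [k] derived in isolation.
Therefore /k/ is basic and [tʃ] is derived by palatalization before a front vowel (/k/ becomes palato-alveolar [tʃ] before a front vowel).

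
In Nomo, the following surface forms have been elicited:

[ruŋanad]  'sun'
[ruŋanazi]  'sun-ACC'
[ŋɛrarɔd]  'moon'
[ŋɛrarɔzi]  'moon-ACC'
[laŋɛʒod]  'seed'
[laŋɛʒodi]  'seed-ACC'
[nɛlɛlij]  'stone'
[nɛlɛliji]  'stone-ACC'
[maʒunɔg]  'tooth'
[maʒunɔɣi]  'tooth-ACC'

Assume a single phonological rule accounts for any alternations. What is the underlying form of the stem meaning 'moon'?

/ŋɛrarɔz/

The root 'moon' surfaces as [ŋɛrarɔd] and [ŋɛrarɔzi], with a stem-final [d] ~ [z] alternation.
The stem 'seed' ([laŋɛʒod], [laŋɛʒodi]) shows [d] unchanged in both environments, so [d] cannot be basic with [z] derived before the ACC suffix.
So /z/ is underlying, and a rule of word-final hardening — voiced fricatives become stops word-finally — gives [d].
The underlying form of 'moon' is therefore /ŋɛrarɔz/.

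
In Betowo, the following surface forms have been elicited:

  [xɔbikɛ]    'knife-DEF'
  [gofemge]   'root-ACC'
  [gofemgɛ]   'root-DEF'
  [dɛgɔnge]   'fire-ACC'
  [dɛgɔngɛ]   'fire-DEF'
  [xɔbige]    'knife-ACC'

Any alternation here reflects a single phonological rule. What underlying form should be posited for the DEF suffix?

The DEF morpheme has two allomorphs, [-gɛ] and [-kɛ].
By contrast the ACC suffix keeps its initial [g] throughout — that segment must be underlying.
So the underlying form is /-kɛ/, and voiceless stops become voiced after a nasal.

/-kɛ/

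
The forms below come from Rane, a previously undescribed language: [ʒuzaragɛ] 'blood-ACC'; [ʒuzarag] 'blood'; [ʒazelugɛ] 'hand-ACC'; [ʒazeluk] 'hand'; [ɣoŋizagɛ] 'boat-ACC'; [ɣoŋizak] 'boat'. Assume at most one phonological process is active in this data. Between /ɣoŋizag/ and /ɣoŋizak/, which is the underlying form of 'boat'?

/ɣoŋizak/

'boat' shows [g] ~ [k] at the end of the stem ([ɣoŋizagɛ] vs [ɣoŋizak]).
If /g/ were underlying and a rule turned it into [k] in isolation, 'blood' would also alternate; but it has [g] in both [ʒuzaragɛ] and [ʒuzarag].
So /k/ is underlying, and a rule of intervocalic voicing — voiceless stops become voiced between vowels — gives [g].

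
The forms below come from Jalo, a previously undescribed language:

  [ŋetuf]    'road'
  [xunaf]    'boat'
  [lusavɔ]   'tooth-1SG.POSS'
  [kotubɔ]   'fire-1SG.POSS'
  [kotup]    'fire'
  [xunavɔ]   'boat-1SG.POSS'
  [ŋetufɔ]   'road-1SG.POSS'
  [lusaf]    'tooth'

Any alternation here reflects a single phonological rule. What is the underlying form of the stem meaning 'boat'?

/xunav/

The root 'boat' surfaces as [xunavɔ] and [xunaf], with a stem-final [v] ~ [f] alternation.
But 'road' keeps [f] in both environments ([ŋetufɔ], [ŋetuf]), so there is no rule changing /f/ to [v] before the 1SG.POSS suffix.
The underlying segment must be /v/; voiced obstruents become voiceless word-finally, yielding [f] there.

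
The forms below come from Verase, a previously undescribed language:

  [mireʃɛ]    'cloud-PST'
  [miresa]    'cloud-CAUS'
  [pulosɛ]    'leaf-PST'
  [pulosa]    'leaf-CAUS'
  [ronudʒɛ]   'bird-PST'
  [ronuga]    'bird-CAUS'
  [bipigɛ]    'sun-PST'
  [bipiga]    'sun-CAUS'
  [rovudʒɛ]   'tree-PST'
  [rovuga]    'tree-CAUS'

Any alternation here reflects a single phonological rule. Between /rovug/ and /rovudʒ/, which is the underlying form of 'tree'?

The stem for 'tree' ends in [dʒ] in [rovudʒɛ] but [g] in [rovuga].
But 'sun' keeps [g] in both environments ([bipigɛ], [bipiga]), so there is no rule changing /g/ to [dʒ] before the PST suffix.
So /dʒ/ is underlying, and a rule of depalatalization — palato-alveolar /dʒ/ and /ʃ/ become [g] and [s] when no front vowel follows — gives [g].

/rovudʒ/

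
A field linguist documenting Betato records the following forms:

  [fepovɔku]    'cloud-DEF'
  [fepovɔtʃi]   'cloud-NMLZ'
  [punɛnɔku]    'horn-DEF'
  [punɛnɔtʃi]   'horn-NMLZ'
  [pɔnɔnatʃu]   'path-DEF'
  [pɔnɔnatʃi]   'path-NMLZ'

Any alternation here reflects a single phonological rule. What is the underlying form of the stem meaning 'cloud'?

/fepovɔk/

In [fepovɔku] and [fepovɔtʃi] the final segment of 'cloud' alternates: [k] ~ [tʃ].
If /tʃ/ were underlying and a rule turned it into [k] before the DEF suffix, 'path' would also alternate; but it has [tʃ] in both [pɔnɔnatʃu] and [pɔnɔnatʃi].
The alternation reflects palatalization before a front vowel: /k/ becomes palato-alveolar [tʃ] before a front vowel. /k/ is underlying.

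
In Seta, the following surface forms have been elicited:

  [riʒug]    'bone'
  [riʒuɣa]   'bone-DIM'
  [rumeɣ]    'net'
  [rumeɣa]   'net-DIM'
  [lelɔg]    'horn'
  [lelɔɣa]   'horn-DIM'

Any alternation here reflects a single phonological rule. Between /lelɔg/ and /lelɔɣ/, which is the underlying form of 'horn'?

The root 'horn' surfaces as [lelɔg] and [lelɔɣa], with a stem-final [g] ~ [ɣ] alternation.
But 'net' keeps [ɣ] in both environments ([rumeɣ], [rumeɣa]), so there is no rule changing /ɣ/ to [g] in isolation.
The underlying segment must be /g/; voiced stops become fricatives between vowels, yielding [ɣ] there.

/lelɔg/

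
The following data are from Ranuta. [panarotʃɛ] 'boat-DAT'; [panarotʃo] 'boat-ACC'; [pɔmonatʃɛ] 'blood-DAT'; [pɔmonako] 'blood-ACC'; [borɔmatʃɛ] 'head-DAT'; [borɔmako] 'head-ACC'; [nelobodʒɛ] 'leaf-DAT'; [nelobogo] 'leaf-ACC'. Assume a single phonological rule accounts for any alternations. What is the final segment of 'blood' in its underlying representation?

/k/

'blood' shows [tʃ] ~ [k] at the end of the stem ([pɔmonatʃɛ] vs [pɔmonako]).
The stem 'boat' ([panarotʃɛ], [panarotʃo]) shows [tʃ] unchanged in both environments, so [tʃ] cannot be basic with [k] derived before the ACC suffix.
Therefore /k/ is basic and [tʃ] is derived by palatalization before a front vowel (/k/ and /g/ become palato-alveolar [tʃ] and [dʒ] before a front vowel).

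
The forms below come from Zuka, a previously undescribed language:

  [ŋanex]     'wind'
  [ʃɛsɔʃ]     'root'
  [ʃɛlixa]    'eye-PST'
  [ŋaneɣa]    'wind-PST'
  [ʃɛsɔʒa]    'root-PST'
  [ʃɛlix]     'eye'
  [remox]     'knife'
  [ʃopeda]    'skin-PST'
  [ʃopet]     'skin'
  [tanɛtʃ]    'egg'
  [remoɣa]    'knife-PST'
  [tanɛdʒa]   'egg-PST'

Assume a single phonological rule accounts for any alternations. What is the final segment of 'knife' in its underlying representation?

The stem for 'knife' ends in [ɣ] in [remoɣa] but [x] in [remox].
If /x/ were underlying and a rule turned it into [ɣ] before the PST suffix, 'eye' would also alternate; but it has [x] in both [ʃɛlixa] and [ʃɛlix].
So /ɣ/ is underlying, and a rule of word-final obstruent devoicing — voiced obstruents become voiceless word-finally — gives [x].

/ɣ/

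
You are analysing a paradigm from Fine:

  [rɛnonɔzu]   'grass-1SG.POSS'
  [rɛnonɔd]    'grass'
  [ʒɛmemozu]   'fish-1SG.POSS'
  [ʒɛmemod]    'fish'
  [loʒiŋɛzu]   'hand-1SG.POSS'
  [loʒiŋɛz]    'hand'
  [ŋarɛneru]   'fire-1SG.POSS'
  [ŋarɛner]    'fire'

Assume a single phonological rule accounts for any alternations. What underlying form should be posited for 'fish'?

The stem for 'fish' ends in [z] in [ʒɛmemozu] but [d] in [ʒɛmemod].
But 'hand' keeps [z] in both environments ([loʒiŋɛzu], [loʒiŋɛz]), so there is no rule changing /z/ to [d] in isolation.
The underlying segment must be /d/; voiced stops become fricatives between vowels, yielding [z] there.

/ʒɛmemod/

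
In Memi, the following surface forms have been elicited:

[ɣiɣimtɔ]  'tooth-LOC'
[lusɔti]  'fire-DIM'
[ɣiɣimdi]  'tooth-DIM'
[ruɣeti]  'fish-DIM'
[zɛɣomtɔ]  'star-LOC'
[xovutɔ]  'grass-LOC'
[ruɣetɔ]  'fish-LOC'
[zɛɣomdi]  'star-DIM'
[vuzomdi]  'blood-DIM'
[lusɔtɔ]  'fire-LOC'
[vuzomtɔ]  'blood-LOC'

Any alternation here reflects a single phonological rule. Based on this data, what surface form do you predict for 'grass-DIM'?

The DIM morpheme has two allomorphs, [-di] and [-ti].
By contrast the LOC suffix keeps its initial [t] throughout — that segment must be underlying.
So the underlying form is /-di/, and voiced stops become voiceless after a vowel.
After 'grass', which ends in a vowel, the suffix surfaces as [-ti], giving [xovuti].

[xovuti]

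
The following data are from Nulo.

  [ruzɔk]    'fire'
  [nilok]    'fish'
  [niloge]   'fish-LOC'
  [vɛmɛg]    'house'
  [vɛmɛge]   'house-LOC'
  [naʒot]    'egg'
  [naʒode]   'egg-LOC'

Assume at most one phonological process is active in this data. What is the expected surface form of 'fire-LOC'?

[ruzɔge]

The stem for 'fish' ends in [k] in [nilok] but [g] in [niloge].
But 'house' keeps [g] in both environments ([vɛmɛg], [vɛmɛge]), so there is no rule changing /g/ to [k] in isolation.
So /k/ is underlying, and a rule of intervocalic voicing — voiceless stops become voiced between vowels — gives [g].
The one attested form of 'fire', [ruzɔk], shows underlying /ruzɔk/. Applying the same rule between vowels gives [ruzɔge].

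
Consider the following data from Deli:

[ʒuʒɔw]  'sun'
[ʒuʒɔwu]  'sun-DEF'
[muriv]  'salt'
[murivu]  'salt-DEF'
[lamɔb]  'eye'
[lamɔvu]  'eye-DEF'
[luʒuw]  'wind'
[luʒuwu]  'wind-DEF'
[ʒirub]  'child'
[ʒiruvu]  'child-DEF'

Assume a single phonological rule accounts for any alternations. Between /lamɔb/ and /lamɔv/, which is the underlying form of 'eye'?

/lamɔb/

In [lamɔb] and [lamɔvu] the final segment of 'eye' alternates: [b] ~ [v].
If /v/ were underlying and a rule turned it into [b] in isolation, 'salt' would also alternate; but it has [v] in both [muriv] and [murivu].
Therefore /b/ is basic and [v] is derived by intervocalic spirantization (voiced stops become fricatives between vowels).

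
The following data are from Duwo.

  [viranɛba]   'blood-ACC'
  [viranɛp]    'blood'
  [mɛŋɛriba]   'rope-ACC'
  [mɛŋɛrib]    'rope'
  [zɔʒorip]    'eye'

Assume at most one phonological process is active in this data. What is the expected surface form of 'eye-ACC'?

'blood' shows [b] ~ [p] at the end of the stem ([viranɛba] vs [viranɛp]).
Compare 'rope', with invariant [b] in [mɛŋɛriba] and [mɛŋɛrib]: an analysis with underlying /b/ and a rule producing [p] in isolation would wrongly predict alternation here too.
Therefore /p/ is basic and [b] is derived by intervocalic voicing (voiceless stops become voiced between vowels).
From [zɔʒorip] the stem 'eye' is /zɔʒorip/; between vowels this yields [zɔʒoriba].

[zɔʒoriba]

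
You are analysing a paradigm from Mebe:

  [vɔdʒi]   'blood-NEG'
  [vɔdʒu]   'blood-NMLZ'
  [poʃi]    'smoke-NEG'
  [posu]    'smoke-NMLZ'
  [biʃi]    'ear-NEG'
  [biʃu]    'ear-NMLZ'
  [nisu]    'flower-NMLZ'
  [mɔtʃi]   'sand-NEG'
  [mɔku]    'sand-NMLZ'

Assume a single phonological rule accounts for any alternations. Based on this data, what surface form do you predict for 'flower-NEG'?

[niʃi]

'smoke' shows [ʃ] ~ [s] at the end of the stem ([poʃi] vs [posu]).
The stem 'ear' ([biʃi], [biʃu]) shows [ʃ] unchanged in both environments, so [ʃ] cannot be basic with [s] derived before the NMLZ suffix.
So /s/ is underlying, and a rule of palatalization before a front vowel — /k/ and /s/ become palato-alveolar [tʃ] and [ʃ] before a front vowel — gives [ʃ].
From [nisu] the stem 'flower' is /nis/; before a front vowel this yields [niʃi].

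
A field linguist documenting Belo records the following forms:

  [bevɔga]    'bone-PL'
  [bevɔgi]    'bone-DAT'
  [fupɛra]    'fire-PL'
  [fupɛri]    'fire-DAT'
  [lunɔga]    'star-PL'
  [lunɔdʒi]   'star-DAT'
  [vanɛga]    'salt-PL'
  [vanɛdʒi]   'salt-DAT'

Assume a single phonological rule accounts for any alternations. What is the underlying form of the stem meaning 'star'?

The stem for 'star' ends in [g] in [lunɔga] but [dʒ] in [lunɔdʒi].
But 'bone' keeps [g] in both environments ([bevɔga], [bevɔgi]), so there is no rule changing /g/ to [dʒ] before the DAT suffix.
So /dʒ/ is underlying, and a rule of depalatalization — palato-alveolar /dʒ/ becomes [g] when no front vowel follows — gives [g].

/lunɔdʒ/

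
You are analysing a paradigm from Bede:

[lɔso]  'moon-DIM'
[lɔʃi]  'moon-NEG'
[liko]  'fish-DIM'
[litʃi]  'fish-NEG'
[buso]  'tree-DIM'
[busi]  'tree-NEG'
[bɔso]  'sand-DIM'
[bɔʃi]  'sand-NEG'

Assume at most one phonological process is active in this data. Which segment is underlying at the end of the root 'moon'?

In [lɔso] and [lɔʃi] the final segment of 'moon' alternates: [s] ~ [ʃ].
If /s/ were underlying and a rule turned it into [ʃ] before the NEG suffix, 'tree' would also alternate; but it has [s] in both [buso] and [busi].
The underlying segment must be /ʃ/; palato-alveolar /tʃ/ and /ʃ/ become [k] and [s] when no front vowel follows, yielding [s] there.

/ʃ/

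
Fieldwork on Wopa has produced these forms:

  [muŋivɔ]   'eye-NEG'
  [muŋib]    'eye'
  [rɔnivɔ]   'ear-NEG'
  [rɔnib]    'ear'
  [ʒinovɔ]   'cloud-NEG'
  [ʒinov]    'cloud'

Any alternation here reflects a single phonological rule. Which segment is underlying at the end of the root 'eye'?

/b/

The stem for 'eye' ends in [v] in [muŋivɔ] but [b] in [muŋib].
If /v/ were underlying and a rule turned it into [b] in isolation, 'cloud' would also alternate; but it has [v] in both [ʒinovɔ] and [ʒinov].
Therefore /b/ is basic and [v] is derived by intervocalic spirantization (voiced stops become fricatives between vowels).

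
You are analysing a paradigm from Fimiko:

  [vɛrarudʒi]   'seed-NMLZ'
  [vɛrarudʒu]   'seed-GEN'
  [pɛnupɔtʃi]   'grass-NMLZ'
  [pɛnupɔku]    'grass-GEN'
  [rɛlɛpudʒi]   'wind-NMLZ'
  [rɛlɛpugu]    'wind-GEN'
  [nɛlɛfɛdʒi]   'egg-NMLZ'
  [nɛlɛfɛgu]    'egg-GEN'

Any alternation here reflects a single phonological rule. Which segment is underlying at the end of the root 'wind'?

The stem for 'wind' ends in [dʒ] in [rɛlɛpudʒi] but [g] in [rɛlɛpugu].
The stem 'seed' ([vɛrarudʒi], [vɛrarudʒu]) shows [dʒ] unchanged in both environments, so [dʒ] cannot be basic with [g] derived before the GEN suffix.
So /g/ is underlying, and a rule of palatalization before a front vowel — /k/ and /g/ become palato-alveolar [tʃ] and [dʒ] before a front vowel — gives [dʒ].

/g/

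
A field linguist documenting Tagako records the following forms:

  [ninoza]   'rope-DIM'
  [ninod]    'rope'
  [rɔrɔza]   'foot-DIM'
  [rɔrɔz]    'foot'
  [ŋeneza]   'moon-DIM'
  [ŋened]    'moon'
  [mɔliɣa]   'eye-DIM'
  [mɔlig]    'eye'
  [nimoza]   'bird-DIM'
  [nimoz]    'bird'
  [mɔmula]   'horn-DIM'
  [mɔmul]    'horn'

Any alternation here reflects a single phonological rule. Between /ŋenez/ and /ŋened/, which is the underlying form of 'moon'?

/ŋened/

In [ŋeneza] and [ŋened] the final segment of 'moon' alternates: [z] ~ [d].
Compare 'foot', with invariant [z] in [rɔrɔza] and [rɔrɔz]: an analysis with underlying /z/ and a rule producing [d] in isolation would wrongly predict alternation here too.
So /d/ is underlying, and a rule of intervocalic spirantization — voiced stops become fricatives between vowels — gives [z].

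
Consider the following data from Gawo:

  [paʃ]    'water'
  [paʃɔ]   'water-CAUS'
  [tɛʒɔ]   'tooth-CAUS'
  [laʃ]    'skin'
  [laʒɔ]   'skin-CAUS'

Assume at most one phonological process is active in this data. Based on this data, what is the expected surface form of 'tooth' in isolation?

The root 'skin' surfaces as [laʃ] and [laʒɔ], with a stem-final [ʃ] ~ [ʒ] alternation.
Compare 'water', with invariant [ʃ] in [paʃ] and [paʃɔ]: an analysis with underlying /ʃ/ and a rule producing [ʒ] before the CAUS suffix would wrongly predict alternation here too.
Therefore /ʒ/ is basic and [ʃ] is derived by word-final obstruent devoicing (voiced obstruents become voiceless word-finally).
The one attested form of 'tooth', [tɛʒɔ], shows underlying /tɛʒ/. Applying the same rule word-finally gives [tɛʃ].

[tɛʃ]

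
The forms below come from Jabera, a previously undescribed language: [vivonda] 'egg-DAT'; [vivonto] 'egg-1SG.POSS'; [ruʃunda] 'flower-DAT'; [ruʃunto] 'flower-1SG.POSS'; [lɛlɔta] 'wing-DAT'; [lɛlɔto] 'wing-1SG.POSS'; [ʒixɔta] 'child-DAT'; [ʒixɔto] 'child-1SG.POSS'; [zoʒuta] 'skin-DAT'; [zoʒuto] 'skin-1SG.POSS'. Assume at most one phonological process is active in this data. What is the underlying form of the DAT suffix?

The DAT suffix surfaces as [-da] and [-ta], depending on the final segment of the stem.
By contrast the 1SG.POSS suffix keeps its initial [t] throughout — that segment must be underlying.
So the underlying form is /-da/, and voiced stops become voiceless after a vowel.

/-da/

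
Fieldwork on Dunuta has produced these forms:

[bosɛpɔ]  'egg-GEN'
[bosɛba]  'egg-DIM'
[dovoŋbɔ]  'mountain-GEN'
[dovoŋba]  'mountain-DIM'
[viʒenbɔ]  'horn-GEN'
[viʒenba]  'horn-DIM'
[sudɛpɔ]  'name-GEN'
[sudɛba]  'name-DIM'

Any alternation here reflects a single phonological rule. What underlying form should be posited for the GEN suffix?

The GEN suffix surfaces as [-bɔ] and [-pɔ], depending on the final segment of the stem.
By contrast the DIM suffix keeps its initial [b] throughout — that segment must be underlying.
The GEN suffix is therefore /-pɔ/ underlyingly, with post-nasal voicing: voiceless stops become voiced after a nasal.

/-pɔ/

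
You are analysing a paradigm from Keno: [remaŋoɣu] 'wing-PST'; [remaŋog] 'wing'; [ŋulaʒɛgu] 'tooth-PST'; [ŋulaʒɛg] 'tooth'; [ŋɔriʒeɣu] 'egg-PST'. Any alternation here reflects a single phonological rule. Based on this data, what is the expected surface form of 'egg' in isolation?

The stem for 'wing' ends in [ɣ] in [remaŋoɣu] but [g] in [remaŋog].
The stem 'tooth' ([ŋulaʒɛgu], [ŋulaʒɛg]) shows [g] unchanged in both environments, so [g] cannot be basic with [ɣ] derived before the PST suffix.
Therefore /ɣ/ is basic and [g] is derived by word-final hardening (voiced fricatives become stops word-finally).
The one attested form of 'egg', [ŋɔriʒeɣu], shows underlying /ŋɔriʒeɣ/. Applying the same rule word-finally gives [ŋɔriʒeg].

[ŋɔriʒeg]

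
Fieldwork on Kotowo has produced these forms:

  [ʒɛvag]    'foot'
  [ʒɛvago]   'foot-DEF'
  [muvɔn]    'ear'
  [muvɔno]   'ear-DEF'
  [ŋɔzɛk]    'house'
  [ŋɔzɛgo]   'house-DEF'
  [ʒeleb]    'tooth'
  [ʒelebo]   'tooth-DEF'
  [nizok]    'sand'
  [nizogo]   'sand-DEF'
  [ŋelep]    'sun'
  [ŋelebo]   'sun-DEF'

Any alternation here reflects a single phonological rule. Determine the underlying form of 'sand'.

/nizok/

'sand' shows [k] ~ [g] at the end of the stem ([nizok] vs [nizogo]).
The stem 'foot' ([ʒɛvag], [ʒɛvago]) shows [g] unchanged in both environments, so [g] cannot be basic with [k] derived in isolation.
So /k/ is underlying, and a rule of intervocalic voicing — voiceless stops become voiced between vowels — gives [g].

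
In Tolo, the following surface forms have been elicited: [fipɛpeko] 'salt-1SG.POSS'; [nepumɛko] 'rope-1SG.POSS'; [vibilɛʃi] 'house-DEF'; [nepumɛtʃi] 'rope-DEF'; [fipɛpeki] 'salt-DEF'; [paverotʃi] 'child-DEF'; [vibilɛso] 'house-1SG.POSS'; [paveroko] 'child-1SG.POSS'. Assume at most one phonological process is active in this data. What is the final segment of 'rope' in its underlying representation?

The stem for 'rope' ends in [tʃ] in [nepumɛtʃi] but [k] in [nepumɛko].
But 'salt' keeps [k] in both environments ([fipɛpeki], [fipɛpeko]), so there is no rule changing /k/ to [tʃ] before the DEF suffix.
The underlying segment must be /tʃ/; palato-alveolar /tʃ/ and /ʃ/ become [k] and [s] when no front vowel follows, yielding [k] there.

/tʃ/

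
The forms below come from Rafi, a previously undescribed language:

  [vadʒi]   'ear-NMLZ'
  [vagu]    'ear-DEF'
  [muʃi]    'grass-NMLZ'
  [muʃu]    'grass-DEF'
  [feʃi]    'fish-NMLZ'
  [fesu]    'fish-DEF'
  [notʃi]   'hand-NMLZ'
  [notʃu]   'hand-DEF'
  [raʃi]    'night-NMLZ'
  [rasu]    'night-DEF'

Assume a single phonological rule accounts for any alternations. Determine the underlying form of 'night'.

/ras/

The stem for 'night' ends in [ʃ] in [raʃi] but [s] in [rasu].
If /ʃ/ were underlying and a rule turned it into [s] before the DEF suffix, 'grass' would also alternate; but it has [ʃ] in both [muʃi] and [muʃu].
The alternation reflects palatalization before a front vowel: /g/ and /s/ become palato-alveolar [dʒ] and [ʃ] before a front vowel. /s/ is underlying.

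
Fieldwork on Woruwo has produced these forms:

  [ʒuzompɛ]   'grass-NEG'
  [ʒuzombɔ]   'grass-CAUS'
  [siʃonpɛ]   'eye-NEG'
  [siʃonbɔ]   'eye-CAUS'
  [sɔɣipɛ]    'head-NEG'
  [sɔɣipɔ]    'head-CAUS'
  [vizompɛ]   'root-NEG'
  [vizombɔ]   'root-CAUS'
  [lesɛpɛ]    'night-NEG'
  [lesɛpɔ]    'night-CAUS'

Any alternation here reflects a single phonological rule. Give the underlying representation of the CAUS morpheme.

/-bɔ/

The CAUS suffix surfaces as [-bɔ] and [-pɔ], depending on the final segment of the stem.
The NEG suffix, which begins with [p], is invariant after every stem; so [p] is not altered by any rule here.
The CAUS suffix is therefore /-bɔ/ underlyingly, with post-vocalic devoicing: voiced stops become voiceless after a vowel.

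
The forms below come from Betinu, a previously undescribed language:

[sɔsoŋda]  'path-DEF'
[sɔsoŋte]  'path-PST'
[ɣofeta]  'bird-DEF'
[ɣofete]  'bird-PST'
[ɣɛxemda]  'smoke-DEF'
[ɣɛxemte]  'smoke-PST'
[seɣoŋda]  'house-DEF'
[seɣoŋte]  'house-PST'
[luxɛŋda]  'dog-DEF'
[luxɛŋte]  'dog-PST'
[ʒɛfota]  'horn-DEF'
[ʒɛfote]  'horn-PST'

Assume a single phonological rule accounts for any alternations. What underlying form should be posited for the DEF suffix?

/-da/

The DEF morpheme has two allomorphs, [-da] and [-ta].
The PST suffix, which begins with [t], is invariant after every stem; so [t] is not altered by any rule here.
The DEF suffix is therefore /-da/ underlyingly, with post-vocalic devoicing: voiced stops become voiceless after a vowel.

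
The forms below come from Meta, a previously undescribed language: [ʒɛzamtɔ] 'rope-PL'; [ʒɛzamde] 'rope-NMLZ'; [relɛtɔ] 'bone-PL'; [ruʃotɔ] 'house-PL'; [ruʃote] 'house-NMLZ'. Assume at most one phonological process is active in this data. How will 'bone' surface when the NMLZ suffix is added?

The NMLZ suffix surfaces as [-de] and [-te], depending on the final segment of the stem.
The PL suffix, which begins with [t], is invariant after every stem; so [t] is not altered by any rule here.
So the underlying form is /-de/, and voiced stops become voiceless after a vowel.
After 'bone', which ends in a vowel, the suffix surfaces as [-te], giving [relɛte].

[relɛte]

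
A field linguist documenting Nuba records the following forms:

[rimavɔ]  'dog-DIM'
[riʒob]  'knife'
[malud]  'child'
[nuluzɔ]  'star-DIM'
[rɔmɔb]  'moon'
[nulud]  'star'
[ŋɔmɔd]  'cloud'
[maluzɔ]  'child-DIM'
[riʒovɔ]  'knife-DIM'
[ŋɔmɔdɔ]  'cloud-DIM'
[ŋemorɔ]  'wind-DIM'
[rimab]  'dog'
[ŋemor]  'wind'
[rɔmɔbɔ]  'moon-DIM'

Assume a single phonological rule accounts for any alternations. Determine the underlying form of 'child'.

/maluz/

The stem for 'child' ends in [d] in [malud] but [z] in [maluzɔ].
But 'cloud' keeps [d] in both environments ([ŋɔmɔd], [ŋɔmɔdɔ]), so there is no rule changing /d/ to [z] before the DIM suffix.
So /z/ is underlying, and a rule of word-final hardening — voiced fricatives become stops word-finally — gives [d].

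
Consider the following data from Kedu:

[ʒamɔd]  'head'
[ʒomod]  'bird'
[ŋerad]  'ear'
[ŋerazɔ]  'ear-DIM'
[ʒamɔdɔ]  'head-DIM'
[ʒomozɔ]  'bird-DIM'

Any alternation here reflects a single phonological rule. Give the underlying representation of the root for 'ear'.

In [ŋerazɔ] and [ŋerad] the final segment of 'ear' alternates: [z] ~ [d].
The stem 'head' ([ʒamɔdɔ], [ʒamɔd]) shows [d] unchanged in both environments, so [d] cannot be basic with [z] derived before the DIM suffix.
Therefore /z/ is basic and [d] is derived by word-final hardening (voiced fricatives become stops word-finally).

/ŋeraz/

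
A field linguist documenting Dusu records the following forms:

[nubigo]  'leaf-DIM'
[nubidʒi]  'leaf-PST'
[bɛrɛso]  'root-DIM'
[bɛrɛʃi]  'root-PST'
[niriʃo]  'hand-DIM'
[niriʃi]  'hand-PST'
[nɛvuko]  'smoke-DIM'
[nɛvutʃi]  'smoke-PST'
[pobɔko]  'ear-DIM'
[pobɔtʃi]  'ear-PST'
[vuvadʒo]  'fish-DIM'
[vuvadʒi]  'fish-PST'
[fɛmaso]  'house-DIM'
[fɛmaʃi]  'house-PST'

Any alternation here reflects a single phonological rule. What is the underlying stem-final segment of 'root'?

The root 'root' surfaces as [bɛrɛso] and [bɛrɛʃi], with a stem-final [s] ~ [ʃ] alternation.
But 'hand' keeps [ʃ] in both environments ([niriʃo], [niriʃi]), so there is no rule changing /ʃ/ to [s] before the DIM suffix.
The underlying segment must be /s/; /k/, /g/ and /s/ become palato-alveolar [tʃ], [dʒ] and [ʃ] before a front vowel, yielding [ʃ] there.

/s/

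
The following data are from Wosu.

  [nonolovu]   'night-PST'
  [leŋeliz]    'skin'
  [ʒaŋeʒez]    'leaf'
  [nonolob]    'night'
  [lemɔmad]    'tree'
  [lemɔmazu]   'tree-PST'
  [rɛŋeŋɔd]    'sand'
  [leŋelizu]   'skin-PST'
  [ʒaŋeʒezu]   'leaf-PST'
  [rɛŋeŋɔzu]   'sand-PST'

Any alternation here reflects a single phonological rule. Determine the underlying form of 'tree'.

/lemɔmad/

In [lemɔmazu] and [lemɔmad] the final segment of 'tree' alternates: [z] ~ [d].
If /z/ were underlying and a rule turned it into [d] in isolation, 'leaf' would also alternate; but it has [z] in both [ʒaŋeʒezu] and [ʒaŋeʒez].
The alternation reflects intervocalic spirantization: voiced stops become fricatives between vowels. /d/ is underlying.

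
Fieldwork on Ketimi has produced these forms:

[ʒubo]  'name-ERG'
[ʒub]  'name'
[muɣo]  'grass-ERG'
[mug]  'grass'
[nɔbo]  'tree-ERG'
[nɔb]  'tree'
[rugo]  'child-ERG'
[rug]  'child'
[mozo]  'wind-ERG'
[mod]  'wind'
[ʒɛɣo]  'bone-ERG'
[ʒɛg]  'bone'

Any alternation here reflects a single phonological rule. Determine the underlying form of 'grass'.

/muɣ/

The stem for 'grass' ends in [ɣ] in [muɣo] but [g] in [mug].
If /g/ were underlying and a rule turned it into [ɣ] before the ERG suffix, 'child' would also alternate; but it has [g] in both [rugo] and [rug].
So /ɣ/ is underlying, and a rule of word-final hardening — voiced fricatives become stops word-finally — gives [g].
The underlying form of 'grass' is therefore /muɣ/.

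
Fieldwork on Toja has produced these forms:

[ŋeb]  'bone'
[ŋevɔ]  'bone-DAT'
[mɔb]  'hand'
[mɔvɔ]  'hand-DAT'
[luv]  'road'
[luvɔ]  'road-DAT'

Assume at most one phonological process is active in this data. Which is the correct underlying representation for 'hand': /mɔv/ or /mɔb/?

/mɔb/

'hand' shows [b] ~ [v] at the end of the stem ([mɔb] vs [mɔvɔ]).
If /v/ were underlying and a rule turned it into [b] in isolation, 'road' would also alternate; but it has [v] in both [luv] and [luvɔ].
Therefore /b/ is basic and [v] is derived by intervocalic spirantization (voiced stops become fricatives between vowels).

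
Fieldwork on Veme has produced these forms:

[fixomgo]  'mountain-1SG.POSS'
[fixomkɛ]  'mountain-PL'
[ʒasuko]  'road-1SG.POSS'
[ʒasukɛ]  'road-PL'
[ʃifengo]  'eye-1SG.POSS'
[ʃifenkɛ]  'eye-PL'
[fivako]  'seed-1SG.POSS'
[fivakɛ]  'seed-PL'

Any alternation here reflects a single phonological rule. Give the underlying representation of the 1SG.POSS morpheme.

The 1SG.POSS morpheme has two allomorphs, [-go] and [-ko].
By contrast the PL suffix keeps its initial [k] throughout — that segment must be underlying.
So the underlying form is /-go/, and voiced stops become voiceless after a vowel.

/-go/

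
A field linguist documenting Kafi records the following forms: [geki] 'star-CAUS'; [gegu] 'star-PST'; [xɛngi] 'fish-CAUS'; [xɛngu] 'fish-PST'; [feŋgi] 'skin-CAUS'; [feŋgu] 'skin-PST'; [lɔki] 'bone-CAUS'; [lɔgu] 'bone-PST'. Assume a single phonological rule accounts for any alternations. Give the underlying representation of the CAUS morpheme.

The CAUS morpheme has two allomorphs, [-gi] and [-ki].
By contrast the PST suffix keeps its initial [g] throughout — that segment must be underlying.
The CAUS suffix is therefore /-ki/ underlyingly, with post-nasal voicing: voiceless stops become voiced after a nasal.

/-ki/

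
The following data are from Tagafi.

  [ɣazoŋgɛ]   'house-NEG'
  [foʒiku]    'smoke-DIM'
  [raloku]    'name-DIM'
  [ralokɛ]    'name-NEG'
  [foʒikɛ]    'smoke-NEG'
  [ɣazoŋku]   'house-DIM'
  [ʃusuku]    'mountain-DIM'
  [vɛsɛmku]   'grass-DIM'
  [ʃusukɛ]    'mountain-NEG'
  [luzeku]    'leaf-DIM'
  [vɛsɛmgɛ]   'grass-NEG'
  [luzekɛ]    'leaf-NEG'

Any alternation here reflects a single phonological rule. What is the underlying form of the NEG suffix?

The NEG suffix surfaces as [-gɛ] and [-kɛ], depending on the final segment of the stem.
The DIM suffix, which begins with [k], is invariant after every stem; so [k] is not altered by any rule here.
So the underlying form is /-gɛ/, and voiced stops become voiceless after a vowel.

/-gɛ/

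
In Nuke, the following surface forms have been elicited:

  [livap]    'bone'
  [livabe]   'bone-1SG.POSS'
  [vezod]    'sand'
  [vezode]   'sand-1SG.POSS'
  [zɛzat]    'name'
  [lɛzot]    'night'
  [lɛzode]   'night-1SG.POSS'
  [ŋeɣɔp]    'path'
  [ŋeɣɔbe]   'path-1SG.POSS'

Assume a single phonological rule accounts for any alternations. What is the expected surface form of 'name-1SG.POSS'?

'night' shows [t] ~ [d] at the end of the stem ([lɛzot] vs [lɛzode]).
The stem 'sand' ([vezod], [vezode]) shows [d] unchanged in both environments, so [d] cannot be basic with [t] derived in isolation.
The underlying segment must be /t/; voiceless stops become voiced between vowels, yielding [d] there.
From [zɛzat] the stem 'name' is /zɛzat/; between vowels this yields [zɛzade].

[zɛzade]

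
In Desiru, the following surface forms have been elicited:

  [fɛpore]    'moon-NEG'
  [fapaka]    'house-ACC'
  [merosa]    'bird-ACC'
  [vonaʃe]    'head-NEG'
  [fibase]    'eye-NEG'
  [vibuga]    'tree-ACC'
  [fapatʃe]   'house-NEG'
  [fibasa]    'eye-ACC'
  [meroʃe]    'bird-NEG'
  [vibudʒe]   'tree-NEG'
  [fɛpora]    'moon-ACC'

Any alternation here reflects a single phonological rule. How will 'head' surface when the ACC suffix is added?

[vonasa]

The stem for 'bird' ends in [ʃ] in [meroʃe] but [s] in [merosa].
But 'eye' keeps [s] in both environments ([fibase], [fibasa]), so there is no rule changing /s/ to [ʃ] before the NEG suffix.
The underlying segment must be /ʃ/; palato-alveolar /tʃ/, /dʒ/ and /ʃ/ become [k], [g] and [s] when no front vowel follows, yielding [s] there.
From [vonaʃe] the stem 'head' is /vonaʃ/; when no front vowel follows this yields [vonasa].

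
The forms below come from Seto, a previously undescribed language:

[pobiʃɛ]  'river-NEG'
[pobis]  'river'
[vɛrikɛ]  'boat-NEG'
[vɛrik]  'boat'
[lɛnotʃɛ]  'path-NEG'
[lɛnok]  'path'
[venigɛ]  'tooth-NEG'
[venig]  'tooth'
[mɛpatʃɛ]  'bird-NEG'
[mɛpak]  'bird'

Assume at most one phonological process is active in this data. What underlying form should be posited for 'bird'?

'bird' shows [tʃ] ~ [k] at the end of the stem ([mɛpatʃɛ] vs [mɛpak]).
The stem 'boat' ([vɛrikɛ], [vɛrik]) shows [k] unchanged in both environments, so [k] cannot be basic with [tʃ] derived before the NEG suffix.
The underlying segment must be /tʃ/; palato-alveolar /tʃ/ and /ʃ/ become [k] and [s] when no front vowel follows, yielding [k] there.

/mɛpatʃ/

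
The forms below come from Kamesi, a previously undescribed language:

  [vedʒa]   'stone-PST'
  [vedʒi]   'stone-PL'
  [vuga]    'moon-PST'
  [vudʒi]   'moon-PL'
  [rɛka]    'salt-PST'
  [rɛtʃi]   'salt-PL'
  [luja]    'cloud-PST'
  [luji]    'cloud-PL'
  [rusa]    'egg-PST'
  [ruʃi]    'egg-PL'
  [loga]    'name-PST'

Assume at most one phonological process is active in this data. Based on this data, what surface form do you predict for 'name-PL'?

In [vuga] and [vudʒi] the final segment of 'moon' alternates: [g] ~ [dʒ].
Compare 'stone', with invariant [dʒ] in [vedʒa] and [vedʒi]: an analysis with underlying /dʒ/ and a rule producing [g] before the PST suffix would wrongly predict alternation here too.
The underlying segment must be /g/; /k/, /g/ and /s/ become palato-alveolar [tʃ], [dʒ] and [ʃ] before a front vowel, yielding [dʒ] there.
From [loga] the stem 'name' is /log/; before a front vowel this yields [lodʒi].

[lodʒi]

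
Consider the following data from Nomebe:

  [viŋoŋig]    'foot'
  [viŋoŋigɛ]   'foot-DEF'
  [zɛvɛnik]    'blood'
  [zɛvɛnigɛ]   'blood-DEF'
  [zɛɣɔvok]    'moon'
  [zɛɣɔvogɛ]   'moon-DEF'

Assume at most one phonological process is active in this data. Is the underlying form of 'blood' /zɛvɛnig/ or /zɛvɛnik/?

/zɛvɛnik/

The stem for 'blood' ends in [k] in [zɛvɛnik] but [g] in [zɛvɛnigɛ].
But 'foot' keeps [g] in both environments ([viŋoŋig], [viŋoŋigɛ]), so there is no rule changing /g/ to [k] in isolation.
Therefore /k/ is basic and [g] is derived by intervocalic voicing (voiceless stops become voiced between vowels).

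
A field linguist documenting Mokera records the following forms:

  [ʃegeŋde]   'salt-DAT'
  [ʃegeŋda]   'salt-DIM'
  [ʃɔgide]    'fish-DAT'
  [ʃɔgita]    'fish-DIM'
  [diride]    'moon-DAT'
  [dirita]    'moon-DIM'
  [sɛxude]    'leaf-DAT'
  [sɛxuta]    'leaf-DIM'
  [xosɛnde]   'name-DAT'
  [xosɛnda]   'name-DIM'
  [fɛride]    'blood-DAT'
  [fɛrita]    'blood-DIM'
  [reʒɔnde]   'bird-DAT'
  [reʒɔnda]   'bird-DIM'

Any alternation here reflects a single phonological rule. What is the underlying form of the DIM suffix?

The DIM morpheme has two allomorphs, [-da] and [-ta].
The DAT suffix, which begins with [d], is invariant after every stem; so [d] is not altered by any rule here.
The DIM suffix is therefore /-ta/ underlyingly, with post-nasal voicing: voiceless stops become voiced after a nasal.

/-ta/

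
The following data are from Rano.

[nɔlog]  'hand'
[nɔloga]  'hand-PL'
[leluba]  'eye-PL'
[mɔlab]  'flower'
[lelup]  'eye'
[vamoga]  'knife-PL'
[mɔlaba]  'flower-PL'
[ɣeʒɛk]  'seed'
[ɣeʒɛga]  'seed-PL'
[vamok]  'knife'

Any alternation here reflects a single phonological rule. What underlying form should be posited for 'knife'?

The stem for 'knife' ends in [k] in [vamok] but [g] in [vamoga].
If /g/ were underlying and a rule turned it into [k] in isolation, 'hand' would also alternate; but it has [g] in both [nɔlog] and [nɔloga].
The underlying segment must be /k/; voiceless stops become voiced between vowels, yielding [g] there.

/vamok/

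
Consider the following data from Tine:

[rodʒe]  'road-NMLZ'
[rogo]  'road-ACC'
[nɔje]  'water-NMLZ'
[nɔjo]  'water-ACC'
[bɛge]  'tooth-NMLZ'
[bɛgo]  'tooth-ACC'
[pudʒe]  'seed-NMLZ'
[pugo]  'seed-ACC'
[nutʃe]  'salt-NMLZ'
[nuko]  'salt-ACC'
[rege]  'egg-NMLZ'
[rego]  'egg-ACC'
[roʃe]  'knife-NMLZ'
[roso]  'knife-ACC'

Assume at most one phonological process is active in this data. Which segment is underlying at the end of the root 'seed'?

In [pudʒe] and [pugo] the final segment of 'seed' alternates: [dʒ] ~ [g].
If /g/ were underlying and a rule turned it into [dʒ] before the NMLZ suffix, 'tooth' would also alternate; but it has [g] in both [bɛge] and [bɛgo].
So /dʒ/ is underlying, and a rule of depalatalization — palato-alveolar /tʃ/, /dʒ/ and /ʃ/ become [k], [g] and [s] when no front vowel follows — gives [g].

/dʒ/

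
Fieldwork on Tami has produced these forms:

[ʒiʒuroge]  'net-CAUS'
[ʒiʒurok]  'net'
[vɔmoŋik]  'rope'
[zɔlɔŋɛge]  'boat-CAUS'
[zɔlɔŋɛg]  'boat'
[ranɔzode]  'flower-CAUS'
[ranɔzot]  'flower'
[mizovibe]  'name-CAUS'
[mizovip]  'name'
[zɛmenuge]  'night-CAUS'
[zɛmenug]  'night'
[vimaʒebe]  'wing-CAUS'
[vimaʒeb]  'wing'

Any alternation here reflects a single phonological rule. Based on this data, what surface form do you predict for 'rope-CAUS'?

The stem for 'net' ends in [g] in [ʒiʒuroge] but [k] in [ʒiʒurok].
But 'night' keeps [g] in both environments ([zɛmenuge], [zɛmenug]), so there is no rule changing /g/ to [k] in isolation.
The alternation reflects intervocalic voicing: voiceless stops become voiced between vowels. /k/ is underlying.
The one attested form of 'rope', [vɔmoŋik], shows underlying /vɔmoŋik/. Applying the same rule between vowels gives [vɔmoŋige].

[vɔmoŋige]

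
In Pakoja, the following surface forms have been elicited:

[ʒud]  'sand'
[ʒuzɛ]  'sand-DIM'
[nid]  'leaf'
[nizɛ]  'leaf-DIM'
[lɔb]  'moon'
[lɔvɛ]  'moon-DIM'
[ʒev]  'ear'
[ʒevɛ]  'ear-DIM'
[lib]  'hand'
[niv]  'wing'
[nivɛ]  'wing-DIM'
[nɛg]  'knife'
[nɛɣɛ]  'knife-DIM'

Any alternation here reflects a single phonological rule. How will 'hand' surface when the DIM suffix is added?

In [lɔb] and [lɔvɛ] the final segment of 'moon' alternates: [b] ~ [v].
The stem 'ear' ([ʒev], [ʒevɛ]) shows [v] unchanged in both environments, so [v] cannot be basic with [b] derived in isolation.
The underlying segment must be /b/; voiced stops become fricatives between vowels, yielding [v] there.
From [lib] the stem 'hand' is /lib/; between vowels this yields [livɛ].

[livɛ]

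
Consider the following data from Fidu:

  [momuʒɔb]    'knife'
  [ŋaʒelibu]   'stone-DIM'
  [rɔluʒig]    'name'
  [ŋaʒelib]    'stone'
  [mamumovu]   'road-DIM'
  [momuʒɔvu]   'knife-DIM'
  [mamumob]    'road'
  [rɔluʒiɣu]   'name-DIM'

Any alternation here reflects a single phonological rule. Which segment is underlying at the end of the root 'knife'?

The root 'knife' surfaces as [momuʒɔvu] and [momuʒɔb], with a stem-final [v] ~ [b] alternation.
If /b/ were underlying and a rule turned it into [v] before the DIM suffix, 'stone' would also alternate; but it has [b] in both [ŋaʒelibu] and [ŋaʒelib].
The alternation reflects word-final hardening: voiced fricatives become stops word-finally. /v/ is underlying.

/v/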